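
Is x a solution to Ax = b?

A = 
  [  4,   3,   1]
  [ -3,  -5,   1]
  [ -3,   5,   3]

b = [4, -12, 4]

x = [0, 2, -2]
Yes

Ax = [4, -12, 4] = b ✓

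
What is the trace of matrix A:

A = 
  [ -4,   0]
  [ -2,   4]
0

tr(A) = -4 + 4 = 0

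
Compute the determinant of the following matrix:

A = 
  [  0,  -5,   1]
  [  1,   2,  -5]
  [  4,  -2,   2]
Cofactor expansion along row 1:
det(A) = (0)·((2)(2) - (-5)(-2)) - (-5)·((1)(2) - (-5)(4)) + (1)·((1)(-2) - (2)(4))
  = (0)(-6) - (-5)(22) + (1)(-10)
  = 100

det(A) = 100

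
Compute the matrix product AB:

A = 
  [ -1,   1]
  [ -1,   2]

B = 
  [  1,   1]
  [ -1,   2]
A is 2×2 and B is 2×2, so AB is 2×2. Each entry is (row of A)·(column of B):
AB[1,1] = (-1)(1) + (1)(-1) = -2
AB[1,2] = (-1)(1) + (1)(2) = 1
AB[2,1] = (-1)(1) + (2)(-1) = -3
AB[2,2] = (-1)(1) + (2)(2) = 3

AB = 
  [ -2,   1]
  [ -3,   3]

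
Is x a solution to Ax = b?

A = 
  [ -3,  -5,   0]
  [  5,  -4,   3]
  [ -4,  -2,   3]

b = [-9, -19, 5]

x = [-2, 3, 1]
Yes

Ax = [-9, -19, 5] = b ✓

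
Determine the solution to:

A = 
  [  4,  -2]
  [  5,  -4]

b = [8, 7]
x = [3, 2]

Row reduce the augmented matrix [A|b]:
R2 → R2 - (5/4)·R1
REF = 
  [   4,   -2,    8]
  [   0, -3/2,   -3]

Back-substitution:
x₂ = (-3) / (-3/2) = 2
x₁ = (8 - (-2)(2)) / 4 = 3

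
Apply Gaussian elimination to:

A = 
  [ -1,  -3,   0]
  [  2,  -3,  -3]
Row operations:
R2 → R2 + (2)·R1

Resulting echelon form:
REF = 
  [ -1,  -3,   0]
  [  0,  -9,  -3]

Rank = 2 (number of non-zero pivot rows).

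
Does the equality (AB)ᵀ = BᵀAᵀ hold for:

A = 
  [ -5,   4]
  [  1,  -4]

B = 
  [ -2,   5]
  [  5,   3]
Yes

(AB)ᵀ = 
  [ 30, -22]
  [-13,  -7]

BᵀAᵀ = 
  [ 30, -22]
  [-13,  -7]

Both sides are equal — this is the standard identity (AB)ᵀ = BᵀAᵀ, which holds for all A, B.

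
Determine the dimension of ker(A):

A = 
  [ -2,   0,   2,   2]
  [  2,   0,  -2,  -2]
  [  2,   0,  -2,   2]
nullity(A) = 2

Row reduce:
R2 → R2 + (1)·R1
R3 → R3 + (1)·R1
Swap R2 ↔ R3
REF = 
  [ -2,   0,   2,   2]
  [  0,   0,   0,   4]
  [  0,   0,   0,   0]
Pivot columns: 1, 4 → 2 pivots.
rank(A) = 2, so nullity(A) = 4 - 2 = 2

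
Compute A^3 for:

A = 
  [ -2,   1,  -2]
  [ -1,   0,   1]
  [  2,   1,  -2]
A² = A·A:
A²[1,1] = (-2)(-2) + (1)(-1) + (-2)(2) = -1
A²[1,2] = (-2)(1) + (1)(0) + (-2)(1) = -4
A²[1,3] = (-2)(-2) + (1)(1) + (-2)(-2) = 9
A²[2,1] = (-1)(-2) + (0)(-1) + (1)(2) = 4
A²[2,2] = (-1)(1) + (0)(0) + (1)(1) = 0
A²[2,3] = (-1)(-2) + (0)(1) + (1)(-2) = 0
A²[3,1] = (2)(-2) + (1)(-1) + (-2)(2) = -9
A²[3,2] = (2)(1) + (1)(0) + (-2)(1) = 0
A²[3,3] = (2)(-2) + (1)(1) + (-2)(-2) = 1
A² = 
  [ -1,  -4,   9]
  [  4,   0,   0]
  [ -9,   0,   1]

A^3 = A^2·A:
A^3[1,1] = (-1)(-2) + (-4)(-1) + (9)(2) = 24
A^3[1,2] = (-1)(1) + (-4)(0) + (9)(1) = 8
A^3[1,3] = (-1)(-2) + (-4)(1) + (9)(-2) = -20
A^3[2,1] = (4)(-2) + (0)(-1) + (0)(2) = -8
A^3[2,2] = (4)(1) + (0)(0) + (0)(1) = 4
A^3[2,3] = (4)(-2) + (0)(1) + (0)(-2) = -8
A^3[3,1] = (-9)(-2) + (0)(-1) + (1)(2) = 20
A^3[3,2] = (-9)(1) + (0)(0) + (1)(1) = -8
A^3[3,3] = (-9)(-2) + (0)(1) + (1)(-2) = 16
A^3 = 
  [ 24,   8, -20]
  [ -8,   4,  -8]
  [ 20,  -8,  16]

Therefore
A^3 = 
  [ 24,   8, -20]
  [ -8,   4,  -8]
  [ 20,  -8,  16]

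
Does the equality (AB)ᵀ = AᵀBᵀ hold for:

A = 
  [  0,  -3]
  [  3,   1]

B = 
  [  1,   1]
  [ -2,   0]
No

(AB)ᵀ = 
  [  6,   1]
  [  0,   3]

AᵀBᵀ = 
  [  3,   0]
  [ -2,   6]

The two matrices differ, so (AB)ᵀ ≠ AᵀBᵀ in general. The correct identity is (AB)ᵀ = BᵀAᵀ.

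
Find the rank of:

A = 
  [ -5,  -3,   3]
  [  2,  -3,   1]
Row reduce:
R2 → R2 + (2/5)·R1
REF = 
  [   -5,    -3,     3]
  [    0, -21/5,  11/5]
Pivot columns: 1, 2 → 2 pivots.

rank(A) = 2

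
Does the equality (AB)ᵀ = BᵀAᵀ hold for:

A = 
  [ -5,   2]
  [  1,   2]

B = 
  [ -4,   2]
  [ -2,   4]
Yes

(AB)ᵀ = 
  [ 16,  -8]
  [ -2,  10]

BᵀAᵀ = 
  [ 16,  -8]
  [ -2,  10]

Both sides are equal — this is the standard identity (AB)ᵀ = BᵀAᵀ, which holds for all A, B.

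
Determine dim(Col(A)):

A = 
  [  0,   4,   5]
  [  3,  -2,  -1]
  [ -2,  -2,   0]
dim(Col(A)) = 3

Row reduce:
Swap R1 ↔ R2
R3 → R3 + (2/3)·R1
R3 → R3 + (5/6)·R2
REF = 
  [  3,  -2,  -1]
  [  0,   4,   5]
  [  0,   0, 7/2]
Pivot columns: 1, 2, 3 → 3 pivots.
dim(Col(A)) = number of pivot columns = 3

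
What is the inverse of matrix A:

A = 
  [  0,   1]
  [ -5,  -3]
det(A) = (0)(-3) - (1)(-5) = 5
For a 2×2 matrix, A⁻¹ = (1/det(A)) · [[d, -b], [-c, a]]
    = (1/5) · [[-3, -1], [5, 0]]

A⁻¹ = 
  [-3/5, -1/5]
  [   1,    0]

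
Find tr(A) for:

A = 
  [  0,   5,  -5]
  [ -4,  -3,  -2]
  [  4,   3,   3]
0

tr(A) = 0 + -3 + 3 = 0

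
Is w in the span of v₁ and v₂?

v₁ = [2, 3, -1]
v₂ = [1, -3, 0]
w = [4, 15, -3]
Yes

Form the augmented matrix and row-reduce:
[v₁|v₂|w] = 
  [  2,   1,   4]
  [  3,  -3,  15]
  [ -1,   0,  -3]
R2 → R2 - (3/2)·R1
R3 → R3 + (1/2)·R1
R3 → R3 + (1/9)·R2
REF = 
  [   2,    1,    4]
  [   0, -9/2,    9]
  [   0,    0,    0]

No row of the form [0 0 | nonzero], so the system is consistent. Back-substitution gives c₁ = 3, c₂ = -2: w = (3)·v₁ + (-2)·v₂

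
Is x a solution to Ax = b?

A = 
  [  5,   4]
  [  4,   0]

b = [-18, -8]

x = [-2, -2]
Yes

Ax = [-18, -8] = b ✓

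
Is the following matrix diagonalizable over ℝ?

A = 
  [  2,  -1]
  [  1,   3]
No

tr(A) = 5, det(A) = 7
Characteristic polynomial: λ² - tr(A)λ + det(A) = λ² - 5λ + 7
λ² - 5λ + 7 = 0  ⇒  λ = (5 ± √((-5)² - 4·(7)))/2 = (5 ± √(-3))/2
  = (5 + i√3)/2,  (5 - i√3)/2
Eigenvalues: (5 + i√3)/2, (5 - i√3)/2  (≈ 2.5 + 0.866i, 2.5 - 0.866i)
Has complex eigenvalues (not diagonalizable over ℝ).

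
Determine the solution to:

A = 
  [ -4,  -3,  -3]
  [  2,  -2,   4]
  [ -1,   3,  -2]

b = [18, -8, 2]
Row reduce the augmented matrix [A|b]:
R2 → R2 + (1/2)·R1
R3 → R3 - (1/4)·R1
R3 → R3 + (15/14)·R2
REF = 
  [   -4,    -3,    -3,    18]
  [    0,  -7/2,   5/2,     1]
  [    0,     0,  10/7, -10/7]

Back-substitution:
x₃ = (-10/7) / (10/7) = -1
x₂ = (1 - (5/2)(-1)) / (-7/2) = -1
x₁ = (18 - (-3)(-1) - (-3)(-1)) / (-4) = -3

x = [-3, -1, -1]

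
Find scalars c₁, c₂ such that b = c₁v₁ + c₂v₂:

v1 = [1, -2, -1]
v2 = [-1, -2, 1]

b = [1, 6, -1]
c1 = -1, c2 = -2

b = -1·v1 + -2·v2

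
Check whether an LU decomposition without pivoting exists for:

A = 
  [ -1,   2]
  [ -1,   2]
Yes.
A[1,1] = -1 ≠ 0, so Gaussian elimination proceeds without a row swap: multiplier ℓ₂₁ = (-1)/(-1) = 1, and U[2,2] = 2 - (1)(2) = 0.
L = 
  [  1,   0]
  [  1,   1]
U = 
  [ -1,   2]
  [  0,   0]
Check row 2 of LU: [(1)(-1), (1)(2) + 0] = [-1, 2] = row 2 of A ✓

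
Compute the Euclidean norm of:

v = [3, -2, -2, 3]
5.099

||v||₂ = √((3)² + (-2)² + (-2)² + (3)²) = √26 = 5.099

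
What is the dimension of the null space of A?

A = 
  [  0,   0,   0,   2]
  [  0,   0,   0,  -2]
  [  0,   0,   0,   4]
nullity(A) = 3

Row reduce:
R2 → R2 + (1)·R1
R3 → R3 - (2)·R1
REF = 
  [  0,   0,   0,   2]
  [  0,   0,   0,   0]
  [  0,   0,   0,   0]
Pivot columns: 4 → 1 pivot.
rank(A) = 1, so nullity(A) = 4 - 1 = 3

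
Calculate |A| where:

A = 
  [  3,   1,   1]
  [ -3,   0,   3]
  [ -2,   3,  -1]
Cofactor expansion along row 1:
det(A) = (3)·((0)(-1) - (3)(3)) - (1)·((-3)(-1) - (3)(-2)) + (1)·((-3)(3) - (0)(-2))
  = (3)(-9) - (1)(9) + (1)(-9)
  = -45

det(A) = -45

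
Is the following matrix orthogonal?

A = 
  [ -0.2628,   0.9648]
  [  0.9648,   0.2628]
Yes

AᵀA = 
  [  0.9999,   0]
  [  0,   0.9999]
≈ I (equal to I up to the 4-dp rounding of the entries)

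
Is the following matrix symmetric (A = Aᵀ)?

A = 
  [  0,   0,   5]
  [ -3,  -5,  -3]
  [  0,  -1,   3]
No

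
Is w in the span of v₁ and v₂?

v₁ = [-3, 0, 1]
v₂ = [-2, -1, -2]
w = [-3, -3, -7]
Yes

Form the augmented matrix and row-reduce:
[v₁|v₂|w] = 
  [ -3,  -2,  -3]
  [  0,  -1,  -3]
  [  1,  -2,  -7]
R3 → R3 + (1/3)·R1
R3 → R3 - (8/3)·R2
REF = 
  [ -3,  -2,  -3]
  [  0,  -1,  -3]
  [  0,   0,   0]

No row of the form [0 0 | nonzero], so the system is consistent. Back-substitution gives c₁ = -1, c₂ = 3: w = (-1)·v₁ + (3)·v₂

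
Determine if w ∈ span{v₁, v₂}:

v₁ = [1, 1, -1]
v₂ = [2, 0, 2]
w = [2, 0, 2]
Yes

Form the augmented matrix and row-reduce:
[v₁|v₂|w] = 
  [  1,   2,   2]
  [  1,   0,   0]
  [ -1,   2,   2]
R2 → R2 - (1)·R1
R3 → R3 + (1)·R1
R3 → R3 + (2)·R2
REF = 
  [  1,   2,   2]
  [  0,  -2,  -2]
  [  0,   0,   0]

No row of the form [0 0 | nonzero], so the system is consistent. Back-substitution gives c₁ = 0, c₂ = 1: w = (0)·v₁ + (1)·v₂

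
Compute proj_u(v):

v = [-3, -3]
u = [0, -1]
v·u = (-3)(0) + (-3)(-1) = 3
u·u = (0)² + (-1)² = 1
proj_u(v) = (v·u / u·u) × u = (3/1) × u = (3) × u

proj_u(v) = [0, -3]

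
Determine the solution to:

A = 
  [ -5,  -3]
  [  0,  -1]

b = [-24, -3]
x = [3, 3]

Row reduce the augmented matrix [A|b]:
(already in echelon form)
REF = 
  [ -5,  -3, -24]
  [  0,  -1,  -3]

Back-substitution:
x₂ = (-3) / (-1) = 3
x₁ = (-24 - (-3)(3)) / (-5) = 3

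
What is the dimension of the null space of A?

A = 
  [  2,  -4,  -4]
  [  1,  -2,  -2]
nullity(A) = 2

Row reduce:
R2 → R2 - (1/2)·R1
REF = 
  [  2,  -4,  -4]
  [  0,   0,   0]
Pivot columns: 1 → 1 pivot.
rank(A) = 1, so nullity(A) = 3 - 1 = 2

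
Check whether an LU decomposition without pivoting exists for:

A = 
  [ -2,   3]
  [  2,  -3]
Yes.
A[1,1] = -2 ≠ 0, so Gaussian elimination proceeds without a row swap: multiplier ℓ₂₁ = (2)/(-2) = -1, and U[2,2] = -3 - (-1)(3) = 0.
L = 
  [  1,   0]
  [ -1,   1]
U = 
  [ -2,   3]
  [  0,   0]
Check row 2 of LU: [(-1)(-2), (-1)(3) + 0] = [2, -3] = row 2 of A ✓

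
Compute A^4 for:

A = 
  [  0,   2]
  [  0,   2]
A^4 = 
  [  0,  16]
  [  0,  16]

A² = A·A:
A²[1,1] = (0)(0) + (2)(0) = 0
A²[1,2] = (0)(2) + (2)(2) = 4
A²[2,1] = (0)(0) + (2)(0) = 0
A²[2,2] = (0)(2) + (2)(2) = 4
A² = 
  [  0,   4]
  [  0,   4]

A^3 = A^2·A:
A^3[1,1] = (0)(0) + (4)(0) = 0
A^3[1,2] = (0)(2) + (4)(2) = 8
A^3[2,1] = (0)(0) + (4)(0) = 0
A^3[2,2] = (0)(2) + (4)(2) = 8
A^3 = 
  [  0,   8]
  [  0,   8]

A^4 = A^3·A:
A^4[1,1] = (0)(0) + (8)(0) = 0
A^4[1,2] = (0)(2) + (8)(2) = 16
A^4[2,1] = (0)(0) + (8)(0) = 0
A^4[2,2] = (0)(2) + (8)(2) = 16
A^4 = 
  [  0,  16]
  [  0,  16]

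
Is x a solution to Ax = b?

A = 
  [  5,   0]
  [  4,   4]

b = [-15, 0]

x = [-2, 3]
No

Ax = [-10, 4] ≠ b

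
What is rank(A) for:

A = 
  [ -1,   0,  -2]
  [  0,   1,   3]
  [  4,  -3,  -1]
rank(A) = 2

Row reduce:
R3 → R3 + (4)·R1
R3 → R3 + (3)·R2
REF = 
  [ -1,   0,  -2]
  [  0,   1,   3]
  [  0,   0,   0]
Pivot columns: 1, 2 → 2 pivots.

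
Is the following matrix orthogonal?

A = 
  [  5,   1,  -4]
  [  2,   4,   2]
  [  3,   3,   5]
No

AᵀA = 
  [ 38,  22,  -1]
  [ 22,  26,  19]
  [ -1,  19,  45]
≠ I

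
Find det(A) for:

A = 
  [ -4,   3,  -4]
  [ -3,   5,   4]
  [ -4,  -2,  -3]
Cofactor expansion along row 1:
det(A) = (-4)·((5)(-3) - (4)(-2)) - (3)·((-3)(-3) - (4)(-4)) + (-4)·((-3)(-2) - (5)(-4))
  = (-4)(-7) - (3)(25) + (-4)(26)
  = -151

det(A) = -151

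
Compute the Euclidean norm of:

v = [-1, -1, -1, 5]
5.292

||v||₂ = √((-1)² + (-1)² + (-1)² + (5)²) = √28 = 5.292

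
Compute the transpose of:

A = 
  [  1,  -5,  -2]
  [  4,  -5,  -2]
Aᵀ = 
  [  1,   4]
  [ -5,  -5]
  [ -2,  -2]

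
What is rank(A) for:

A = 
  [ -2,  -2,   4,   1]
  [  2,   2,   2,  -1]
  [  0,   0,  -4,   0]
Row reduce:
R2 → R2 + (1)·R1
R3 → R3 + (2/3)·R2
REF = 
  [ -2,  -2,   4,   1]
  [  0,   0,   6,   0]
  [  0,   0,   0,   0]
Pivot columns: 1, 3 → 2 pivots.

rank(A) = 2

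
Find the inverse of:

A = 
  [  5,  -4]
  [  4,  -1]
det(A) = (5)(-1) - (-4)(4) = 11
For a 2×2 matrix, A⁻¹ = (1/det(A)) · [[d, -b], [-c, a]]
    = (1/11) · [[-1, 4], [-4, 5]]

A⁻¹ = 
  [-1/11,  4/11]
  [-4/11,  5/11]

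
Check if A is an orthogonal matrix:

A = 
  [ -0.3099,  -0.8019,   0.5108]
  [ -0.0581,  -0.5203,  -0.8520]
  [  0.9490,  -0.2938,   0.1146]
Yes

AᵀA = 
  [  1,  -0.0001,   0]
  [ -0.0001,   1.0001,   0]
  [  0,   0,   1]
≈ I (equal to I up to the 4-dp rounding of the entries)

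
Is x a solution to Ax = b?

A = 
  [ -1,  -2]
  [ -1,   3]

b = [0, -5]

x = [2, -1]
Yes

Ax = [0, -5] = b ✓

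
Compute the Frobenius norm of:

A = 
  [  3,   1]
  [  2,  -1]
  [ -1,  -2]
||A||_F = 4.472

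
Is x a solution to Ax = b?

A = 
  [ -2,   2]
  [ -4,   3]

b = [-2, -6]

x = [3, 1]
No

Ax = [-4, -9] ≠ b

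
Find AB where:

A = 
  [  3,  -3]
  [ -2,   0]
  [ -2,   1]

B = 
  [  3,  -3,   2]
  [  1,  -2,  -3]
A is 3×2 and B is 2×3, so AB is 3×3. Each entry is (row of A)·(column of B):
AB[1,1] = (3)(3) + (-3)(1) = 6
AB[1,2] = (3)(-3) + (-3)(-2) = -3
AB[1,3] = (3)(2) + (-3)(-3) = 15
AB[2,1] = (-2)(3) + (0)(1) = -6
AB[2,2] = (-2)(-3) + (0)(-2) = 6
AB[2,3] = (-2)(2) + (0)(-3) = -4
AB[3,1] = (-2)(3) + (1)(1) = -5
AB[3,2] = (-2)(-3) + (1)(-2) = 4
AB[3,3] = (-2)(2) + (1)(-3) = -7

AB = 
  [  6,  -3,  15]
  [ -6,   6,  -4]
  [ -5,   4,  -7]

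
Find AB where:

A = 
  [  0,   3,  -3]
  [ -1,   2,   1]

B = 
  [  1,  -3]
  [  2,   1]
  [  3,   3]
A is 2×3 and B is 3×2, so AB is 2×2. Each entry is (row of A)·(column of B):
AB[1,1] = (0)(1) + (3)(2) + (-3)(3) = -3
AB[1,2] = (0)(-3) + (3)(1) + (-3)(3) = -6
AB[2,1] = (-1)(1) + (2)(2) + (1)(3) = 6
AB[2,2] = (-1)(-3) + (2)(1) + (1)(3) = 8

AB = 
  [ -3,  -6]
  [  6,   8]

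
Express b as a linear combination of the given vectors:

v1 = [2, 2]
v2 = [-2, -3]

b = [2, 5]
c1 = -2, c2 = -3

b = -2·v1 + -3·v2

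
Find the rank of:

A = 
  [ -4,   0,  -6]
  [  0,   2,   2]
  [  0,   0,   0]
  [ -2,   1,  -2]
Row reduce:
R4 → R4 - (1/2)·R1
R4 → R4 - (1/2)·R2
REF = 
  [ -4,   0,  -6]
  [  0,   2,   2]
  [  0,   0,   0]
  [  0,   0,   0]
Pivot columns: 1, 2 → 2 pivots.

rank(A) = 2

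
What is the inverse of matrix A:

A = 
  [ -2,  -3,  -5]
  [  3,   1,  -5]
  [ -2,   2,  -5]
det(A) = (-2)·((1)(-5) - (-5)(2)) - (-3)·((3)(-5) - (-5)(-2)) + (-5)·((3)(2) - (1)(-2))
  = (-2)(5) - (-3)(-25) + (-5)(8)
  = -125
det(A) = -125 ≠ 0, so A is invertible.

Cofactors Cᵢⱼ = (-1)ⁱ⁺ʲ·Mᵢⱼ:
C = 
  [  5,  25,   8]
  [-25,   0,  10]
  [ 20, -25,   7]

adj(A) = Cᵀ:
adj(A) = 
  [  5, -25,  20]
  [ 25,   0, -25]
  [  8,  10,   7]

A⁻¹ = (-1/125) · adj(A):
A⁻¹ = 
  [ -1/25,    1/5,  -4/25]
  [  -1/5,      0,    1/5]
  [-8/125,  -2/25, -7/125]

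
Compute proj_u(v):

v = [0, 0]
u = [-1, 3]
v·u = (0)(-1) + (0)(3) = 0
u·u = (-1)² + (3)² = 10
proj_u(v) = (v·u / u·u) × u = (0/10) × u = (0) × u

proj_u(v) = [0, 0]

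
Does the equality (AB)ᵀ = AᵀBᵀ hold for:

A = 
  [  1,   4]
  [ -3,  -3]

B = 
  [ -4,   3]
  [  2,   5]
No

(AB)ᵀ = 
  [  4,   6]
  [ 23, -24]

AᵀBᵀ = 
  [-13, -13]
  [-25,  -7]

The two matrices differ, so (AB)ᵀ ≠ AᵀBᵀ in general. The correct identity is (AB)ᵀ = BᵀAᵀ.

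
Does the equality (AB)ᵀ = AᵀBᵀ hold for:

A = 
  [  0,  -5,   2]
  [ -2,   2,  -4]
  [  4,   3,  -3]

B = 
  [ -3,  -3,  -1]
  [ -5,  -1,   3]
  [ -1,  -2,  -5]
No

(AB)ᵀ = 
  [ 23,   0, -24]
  [  1,  12,  -9]
  [-25,  28,  20]

AᵀBᵀ = 
  [  2,  14, -16]
  [  6,  32, -14]
  [  9, -15,  21]

The two matrices differ, so (AB)ᵀ ≠ AᵀBᵀ in general. The correct identity is (AB)ᵀ = BᵀAᵀ.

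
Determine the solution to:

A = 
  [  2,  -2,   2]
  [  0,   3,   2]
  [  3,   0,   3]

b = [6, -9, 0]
Row reduce the augmented matrix [A|b]:
R3 → R3 - (3/2)·R1
R3 → R3 - (1)·R2
REF = 
  [  2,  -2,   2,   6]
  [  0,   3,   2,  -9]
  [  0,   0,  -2,   0]

Back-substitution:
x₃ = 0 / (-2) = 0
x₂ = (-9 - (2)(0)) / 3 = -3
x₁ = (6 - (-2)(-3) - (2)(0)) / 2 = 0

x = [0, -3, 0]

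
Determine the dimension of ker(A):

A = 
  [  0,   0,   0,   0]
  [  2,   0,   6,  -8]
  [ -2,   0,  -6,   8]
nullity(A) = 3

Row reduce:
Swap R1 ↔ R2
R3 → R3 + (1)·R1
REF = 
  [  2,   0,   6,  -8]
  [  0,   0,   0,   0]
  [  0,   0,   0,   0]
Pivot columns: 1 → 1 pivot.
rank(A) = 1, so nullity(A) = 4 - 1 = 3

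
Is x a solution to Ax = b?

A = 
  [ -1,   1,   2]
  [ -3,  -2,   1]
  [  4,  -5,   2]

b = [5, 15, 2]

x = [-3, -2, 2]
Yes

Ax = [5, 15, 2] = b ✓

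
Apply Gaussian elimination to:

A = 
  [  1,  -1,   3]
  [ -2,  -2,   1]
Row operations:
R2 → R2 + (2)·R1

Resulting echelon form:
REF = 
  [  1,  -1,   3]
  [  0,  -4,   7]

Rank = 2 (number of non-zero pivot rows).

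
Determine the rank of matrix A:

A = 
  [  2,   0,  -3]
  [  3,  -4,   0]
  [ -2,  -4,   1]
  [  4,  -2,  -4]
rank(A) = 3

Row reduce:
R2 → R2 - (3/2)·R1
R3 → R3 + (1)·R1
R4 → R4 - (2)·R1
R3 → R3 - (1)·R2
R4 → R4 - (1/2)·R2
R4 → R4 - (1/26)·R3
REF = 
  [    2,     0,    -3]
  [    0,    -4,   9/2]
  [    0,     0, -13/2]
  [    0,     0,     0]
Pivot columns: 1, 2, 3 → 3 pivots.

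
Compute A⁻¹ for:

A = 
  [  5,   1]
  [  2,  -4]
det(A) = (5)(-4) - (1)(2) = -22
For a 2×2 matrix, A⁻¹ = (1/det(A)) · [[d, -b], [-c, a]]
    = (-1/22) · [[-4, -1], [-2, 5]]

A⁻¹ = 
  [ 2/11,  1/22]
  [ 1/11, -5/22]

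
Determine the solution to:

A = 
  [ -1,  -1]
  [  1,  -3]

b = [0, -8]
Row reduce the augmented matrix [A|b]:
R2 → R2 + (1)·R1
REF = 
  [ -1,  -1,   0]
  [  0,  -4,  -8]

Back-substitution:
x₂ = (-8) / (-4) = 2
x₁ = (0 - (-1)(2)) / (-1) = -2

x = [-2, 2]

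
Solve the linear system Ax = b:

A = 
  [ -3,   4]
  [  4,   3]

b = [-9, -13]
x = [-1, -3]

Row reduce the augmented matrix [A|b]:
R2 → R2 + (4/3)·R1
REF = 
  [  -3,    4,   -9]
  [   0, 25/3,  -25]

Back-substitution:
x₂ = (-25) / (25/3) = -3
x₁ = (-9 - (4)(-3)) / (-3) = -1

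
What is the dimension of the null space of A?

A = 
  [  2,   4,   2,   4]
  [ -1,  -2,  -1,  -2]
nullity(A) = 3

Row reduce:
R2 → R2 + (1/2)·R1
REF = 
  [  2,   4,   2,   4]
  [  0,   0,   0,   0]
Pivot columns: 1 → 1 pivot.
rank(A) = 1, so nullity(A) = 4 - 1 = 3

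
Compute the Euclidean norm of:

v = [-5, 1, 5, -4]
8.185

||v||₂ = √((-5)² + (1)² + (5)² + (-4)²) = √67 = 8.185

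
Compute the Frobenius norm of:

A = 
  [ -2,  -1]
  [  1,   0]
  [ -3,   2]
||A||_F = 4.359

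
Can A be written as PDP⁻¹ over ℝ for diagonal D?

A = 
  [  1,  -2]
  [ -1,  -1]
Yes

tr(A) = 0, det(A) = -3
Characteristic polynomial: λ² - tr(A)λ + det(A) = λ² - 3
λ² - 3 = 0  ⇒  λ = (0 ± √((0)² - 4·(-3)))/2 = (0 ± √(12))/2
  = √3,  -√3
Eigenvalues: √3, -√3  (≈ 1.732, -1.732)
The two irrational eigenvalues are distinct (simple), so each has alg. mult. = geom. mult. = 1.
Sum of geometric multiplicities equals n, so A has n independent eigenvectors.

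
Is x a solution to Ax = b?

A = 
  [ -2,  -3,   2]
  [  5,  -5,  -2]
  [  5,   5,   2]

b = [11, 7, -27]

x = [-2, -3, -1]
Yes

Ax = [11, 7, -27] = b ✓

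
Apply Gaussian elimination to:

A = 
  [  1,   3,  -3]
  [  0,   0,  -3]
Row operations:
No row operations needed (already in echelon form).

Resulting echelon form:
REF = 
  [  1,   3,  -3]
  [  0,   0,  -3]

Rank = 2 (number of non-zero pivot rows).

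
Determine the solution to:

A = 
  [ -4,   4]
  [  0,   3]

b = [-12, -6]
x = [1, -2]

Row reduce the augmented matrix [A|b]:
(already in echelon form)
REF = 
  [ -4,   4, -12]
  [  0,   3,  -6]

Back-substitution:
x₂ = (-6) / 3 = -2
x₁ = (-12 - (4)(-2)) / (-4) = 1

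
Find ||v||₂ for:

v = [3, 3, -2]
4.69

||v||₂ = √((3)² + (3)² + (-2)²) = √22 = 4.69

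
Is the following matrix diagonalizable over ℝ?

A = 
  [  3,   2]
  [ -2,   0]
No

tr(A) = 3, det(A) = 4
Characteristic polynomial: λ² - tr(A)λ + det(A) = λ² - 3λ + 4
λ² - 3λ + 4 = 0  ⇒  λ = (3 ± √((-3)² - 4·(4)))/2 = (3 ± √(-7))/2
  = (3 + i√7)/2,  (3 - i√7)/2
Eigenvalues: (3 + i√7)/2, (3 - i√7)/2  (≈ 1.5 + 1.323i, 1.5 - 1.323i)
Has complex eigenvalues (not diagonalizable over ℝ).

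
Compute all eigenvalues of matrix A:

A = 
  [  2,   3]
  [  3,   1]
λ = (3 + √37)/2, (3 - √37)/2  (≈ 4.541, -1.541)

tr(A) = 3, det(A) = -7
Characteristic polynomial: λ² - tr(A)λ + det(A) = λ² - 3λ - 7
λ² - 3λ - 7 = 0  ⇒  λ = (3 ± √((-3)² - 4·(-7)))/2 = (3 ± √(37))/2
  = (3 + √37)/2,  (3 - √37)/2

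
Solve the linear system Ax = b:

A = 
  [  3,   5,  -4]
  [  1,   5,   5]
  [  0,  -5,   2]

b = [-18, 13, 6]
x = [-2, 0, 3]

Row reduce the augmented matrix [A|b]:
R2 → R2 - (1/3)·R1
R3 → R3 + (3/2)·R2
REF = 
  [   3,    5,   -4,  -18]
  [   0, 10/3, 19/3,   19]
  [   0,    0, 23/2, 69/2]

Back-substitution:
x₃ = (69/2) / (23/2) = 3
x₂ = (19 - (19/3)(3)) / (10/3) = 0
x₁ = (-18 - (5)(0) - (-4)(3)) / 3 = -2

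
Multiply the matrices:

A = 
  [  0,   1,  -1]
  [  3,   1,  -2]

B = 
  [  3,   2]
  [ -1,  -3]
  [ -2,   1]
A is 2×3 and B is 3×2, so AB is 2×2. Each entry is (row of A)·(column of B):
AB[1,1] = (0)(3) + (1)(-1) + (-1)(-2) = 1
AB[1,2] = (0)(2) + (1)(-3) + (-1)(1) = -4
AB[2,1] = (3)(3) + (1)(-1) + (-2)(-2) = 12
AB[2,2] = (3)(2) + (1)(-3) + (-2)(1) = 1

AB = 
  [  1,  -4]
  [ 12,   1]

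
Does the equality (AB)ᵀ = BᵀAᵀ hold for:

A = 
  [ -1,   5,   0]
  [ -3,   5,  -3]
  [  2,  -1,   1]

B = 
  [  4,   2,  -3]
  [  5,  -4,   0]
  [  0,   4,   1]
Yes

(AB)ᵀ = 
  [ 21,  13,   3]
  [-22, -38,  12]
  [  3,   6,  -5]

BᵀAᵀ = 
  [ 21,  13,   3]
  [-22, -38,  12]
  [  3,   6,  -5]

Both sides are equal — this is the standard identity (AB)ᵀ = BᵀAᵀ, which holds for all A, B.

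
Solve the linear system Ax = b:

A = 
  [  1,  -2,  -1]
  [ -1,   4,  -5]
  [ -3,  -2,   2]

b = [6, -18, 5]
Row reduce the augmented matrix [A|b]:
R2 → R2 + (1)·R1
R3 → R3 + (3)·R1
R3 → R3 + (4)·R2
REF = 
  [  1,  -2,  -1,   6]
  [  0,   2,  -6, -12]
  [  0,   0, -25, -25]

Back-substitution:
x₃ = (-25) / (-25) = 1
x₂ = (-12 - (-6)(1)) / 2 = -3
x₁ = (6 - (-2)(-3) - (-1)(1)) / 1 = 1

x = [1, -3, 1]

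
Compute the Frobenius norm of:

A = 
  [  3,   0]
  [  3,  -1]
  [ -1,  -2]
||A||_F = 4.899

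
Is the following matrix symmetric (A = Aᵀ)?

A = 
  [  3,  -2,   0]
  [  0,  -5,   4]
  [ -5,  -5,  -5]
No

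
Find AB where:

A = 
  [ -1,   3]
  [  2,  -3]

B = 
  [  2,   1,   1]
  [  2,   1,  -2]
A is 2×2 and B is 2×3, so AB is 2×3. Each entry is (row of A)·(column of B):
AB[1,1] = (-1)(2) + (3)(2) = 4
AB[1,2] = (-1)(1) + (3)(1) = 2
AB[1,3] = (-1)(1) + (3)(-2) = -7
AB[2,1] = (2)(2) + (-3)(2) = -2
AB[2,2] = (2)(1) + (-3)(1) = -1
AB[2,3] = (2)(1) + (-3)(-2) = 8

AB = 
  [  4,   2,  -7]
  [ -2,  -1,   8]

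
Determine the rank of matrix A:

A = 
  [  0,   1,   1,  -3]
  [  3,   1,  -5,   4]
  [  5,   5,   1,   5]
Row reduce:
Swap R1 ↔ R2
R3 → R3 - (5/3)·R1
R3 → R3 - (10/3)·R2
REF = 
  [   3,    1,   -5,    4]
  [   0,    1,    1,   -3]
  [   0,    0,    6, 25/3]
Pivot columns: 1, 2, 3 → 3 pivots.

rank(A) = 3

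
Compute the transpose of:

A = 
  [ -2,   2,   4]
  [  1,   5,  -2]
Aᵀ = 
  [ -2,   1]
  [  2,   5]
  [  4,  -2]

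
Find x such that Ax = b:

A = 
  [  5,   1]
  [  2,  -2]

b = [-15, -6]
Row reduce the augmented matrix [A|b]:
R2 → R2 - (2/5)·R1
REF = 
  [    5,     1,   -15]
  [    0, -12/5,     0]

Back-substitution:
x₂ = 0 / (-12/5) = 0
x₁ = (-15 - (1)(0)) / 5 = -3

x = [-3, 0]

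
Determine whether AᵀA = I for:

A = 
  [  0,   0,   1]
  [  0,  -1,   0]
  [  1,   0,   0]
Yes

AᵀA = 
  [  1,   0,   0]
  [  0,   1,   0]
  [  0,   0,   1]
= I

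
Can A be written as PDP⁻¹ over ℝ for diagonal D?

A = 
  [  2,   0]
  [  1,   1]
Yes

tr(A) = 3, det(A) = 2
Characteristic polynomial: λ² - tr(A)λ + det(A) = λ² - 3λ + 2
λ² - 3λ + 2 = (λ - 1)(λ - 2)
Eigenvalues: 2, 1
λ=1: alg. mult. = 1, geom. mult. = 2 - rank(A - (1)I) = 2 - 1 = 1
λ=2: alg. mult. = 1, geom. mult. = 2 - rank(A - (2)I) = 2 - 1 = 1
Sum of geometric multiplicities equals n, so A has n independent eigenvectors.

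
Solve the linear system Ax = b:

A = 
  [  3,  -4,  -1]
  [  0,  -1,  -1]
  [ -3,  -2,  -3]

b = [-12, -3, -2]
Row reduce the augmented matrix [A|b]:
R3 → R3 + (1)·R1
R3 → R3 - (6)·R2
REF = 
  [  3,  -4,  -1, -12]
  [  0,  -1,  -1,  -3]
  [  0,   0,   2,   4]

Back-substitution:
x₃ = 4 / 2 = 2
x₂ = (-3 - (-1)(2)) / (-1) = 1
x₁ = (-12 - (-4)(1) - (-1)(2)) / 3 = -2

x = [-2, 1, 2]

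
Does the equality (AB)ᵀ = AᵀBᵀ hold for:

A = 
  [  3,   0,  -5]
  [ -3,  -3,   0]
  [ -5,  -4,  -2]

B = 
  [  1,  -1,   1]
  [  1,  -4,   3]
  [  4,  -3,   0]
No

(AB)ᵀ = 
  [-17,  -6, -17]
  [ 12,  15,  27]
  [  3, -12, -17]

AᵀBᵀ = 
  [  1,   0,  21]
  [ -1,   0,   9]
  [ -7, -11, -20]

The two matrices differ, so (AB)ᵀ ≠ AᵀBᵀ in general. The correct identity is (AB)ᵀ = BᵀAᵀ.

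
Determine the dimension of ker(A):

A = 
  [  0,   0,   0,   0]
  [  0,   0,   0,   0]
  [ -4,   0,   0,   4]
nullity(A) = 3

Row reduce:
Swap R1 ↔ R3
REF = 
  [ -4,   0,   0,   4]
  [  0,   0,   0,   0]
  [  0,   0,   0,   0]
Pivot columns: 1 → 1 pivot.
rank(A) = 1, so nullity(A) = 4 - 1 = 3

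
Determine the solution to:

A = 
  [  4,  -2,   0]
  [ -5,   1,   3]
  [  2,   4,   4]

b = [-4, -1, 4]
Row reduce the augmented matrix [A|b]:
R2 → R2 + (5/4)·R1
R3 → R3 - (1/2)·R1
R3 → R3 + (10/3)·R2
REF = 
  [   4,   -2,    0,   -4]
  [   0, -3/2,    3,   -6]
  [   0,    0,   14,  -14]

Back-substitution:
x₃ = (-14) / 14 = -1
x₂ = (-6 - (3)(-1)) / (-3/2) = 2
x₁ = (-4 - (-2)(2) - (0)(-1)) / 4 = 0

x = [0, 2, -1]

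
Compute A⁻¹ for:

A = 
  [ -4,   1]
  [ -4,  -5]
det(A) = (-4)(-5) - (1)(-4) = 24
For a 2×2 matrix, A⁻¹ = (1/det(A)) · [[d, -b], [-c, a]]
    = (1/24) · [[-5, -1], [4, -4]]

A⁻¹ = 
  [-5/24, -1/24]
  [  1/6,  -1/6]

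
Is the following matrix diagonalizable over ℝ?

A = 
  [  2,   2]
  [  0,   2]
No

tr(A) = 4, det(A) = 4
Characteristic polynomial: λ² - tr(A)λ + det(A) = λ² - 4λ + 4
λ² - 4λ + 4 = (λ - 2)²
Eigenvalues: 2, 2
λ=2: alg. mult. = 2, geom. mult. = 2 - rank(A - (2)I) = 2 - 1 = 1
Sum of geometric multiplicities = 1 < n = 2, so there aren't enough independent eigenvectors.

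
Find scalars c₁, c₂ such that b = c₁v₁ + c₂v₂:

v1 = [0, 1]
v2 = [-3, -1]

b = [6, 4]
c1 = 2, c2 = -2

b = 2·v1 + -2·v2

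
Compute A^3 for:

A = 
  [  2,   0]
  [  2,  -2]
A^3 = 
  [  8,   0]
  [  8,  -8]

A² = A·A:
A²[1,1] = (2)(2) + (0)(2) = 4
A²[1,2] = (2)(0) + (0)(-2) = 0
A²[2,1] = (2)(2) + (-2)(2) = 0
A²[2,2] = (2)(0) + (-2)(-2) = 4
A² = 
  [  4,   0]
  [  0,   4]

A^3 = A^2·A:
A^3[1,1] = (4)(2) + (0)(2) = 8
A^3[1,2] = (4)(0) + (0)(-2) = 0
A^3[2,1] = (0)(2) + (4)(2) = 8
A^3[2,2] = (0)(0) + (4)(-2) = -8
A^3 = 
  [  8,   0]
  [  8,  -8]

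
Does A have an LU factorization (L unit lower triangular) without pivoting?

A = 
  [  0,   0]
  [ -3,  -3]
No.
A[1,1] = 0 but A[2,1] = -3 ≠ 0. Any LU with L unit lower triangular has (LU)[1,1] = U[1,1] and (LU)[2,1] = L[2,1]·U[1,1]; matching A forces U[1,1] = 0, which then forces (LU)[2,1] = 0 ≠ -3. A row swap (pivoting) is required.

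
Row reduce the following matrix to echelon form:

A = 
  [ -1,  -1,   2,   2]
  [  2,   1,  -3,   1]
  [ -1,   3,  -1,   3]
Row operations:
R2 → R2 + (2)·R1
R3 → R3 - (1)·R1
R3 → R3 + (4)·R2

Resulting echelon form:
REF = 
  [ -1,  -1,   2,   2]
  [  0,  -1,   1,   5]
  [  0,   0,   1,  21]

Rank = 3 (number of non-zero pivot rows).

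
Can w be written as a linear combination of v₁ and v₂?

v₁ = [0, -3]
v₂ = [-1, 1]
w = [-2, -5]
Yes

Form the augmented matrix and row-reduce:
[v₁|v₂|w] = 
  [  0,  -1,  -2]
  [ -3,   1,  -5]
Swap R1 ↔ R2
REF = 
  [ -3,   1,  -5]
  [  0,  -1,  -2]

No row of the form [0 0 | nonzero], so the system is consistent. Back-substitution gives c₁ = 7/3, c₂ = 2: w = (7/3)·v₁ + (2)·v₂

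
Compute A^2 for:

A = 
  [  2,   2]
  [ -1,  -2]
A² = A·A:
A²[1,1] = (2)(2) + (2)(-1) = 2
A²[1,2] = (2)(2) + (2)(-2) = 0
A²[2,1] = (-1)(2) + (-2)(-1) = 0
A²[2,2] = (-1)(2) + (-2)(-2) = 2
A² = 
  [  2,   0]
  [  0,   2]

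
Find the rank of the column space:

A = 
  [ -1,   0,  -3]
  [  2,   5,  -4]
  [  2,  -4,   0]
dim(Col(A)) = 3

Row reduce:
R2 → R2 + (2)·R1
R3 → R3 + (2)·R1
R3 → R3 + (4/5)·R2
REF = 
  [ -1,   0,  -3]
  [  0,   5, -10]
  [  0,   0, -14]
Pivot columns: 1, 2, 3 → 3 pivots.
dim(Col(A)) = number of pivot columns = 3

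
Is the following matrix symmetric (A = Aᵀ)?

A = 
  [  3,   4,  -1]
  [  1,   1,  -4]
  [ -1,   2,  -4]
No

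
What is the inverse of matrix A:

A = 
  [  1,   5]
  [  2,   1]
det(A) = (1)(1) - (5)(2) = -9
For a 2×2 matrix, A⁻¹ = (1/det(A)) · [[d, -b], [-c, a]]
    = (-1/9) · [[1, -5], [-2, 1]]

A⁻¹ = 
  [-1/9,  5/9]
  [ 2/9, -1/9]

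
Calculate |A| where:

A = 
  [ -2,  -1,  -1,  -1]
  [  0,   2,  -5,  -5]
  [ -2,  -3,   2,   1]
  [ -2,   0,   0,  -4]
-46

Cofactor expansion along row 1: det(A) = a₁₁M₁₁ - a₁₂M₁₂ + a₁₃M₁₃ - a₁₄M₁₄

M₁₁ = det[[2, -5, -5]; [-3, 2, 1]; [0, 0, -4]]
  = (2)·((2)(-4) - (1)(0)) - (-5)·((-3)(-4) - (1)(0)) + (-5)·((-3)(0) - (2)(0))
  = (2)(-8) - (-5)(12) + (-5)(0)
  = 44
M₁₂ = det[[0, -5, -5]; [-2, 2, 1]; [-2, 0, -4]]
  = (0)·((2)(-4) - (1)(0)) - (-5)·((-2)(-4) - (1)(-2)) + (-5)·((-2)(0) - (2)(-2))
  = (0)(-8) - (-5)(10) + (-5)(4)
  = 30
M₁₃ = det[[0, 2, -5]; [-2, -3, 1]; [-2, 0, -4]]
  = (0)·((-3)(-4) - (1)(0)) - (2)·((-2)(-4) - (1)(-2)) + (-5)·((-2)(0) - (-3)(-2))
  = (0)(12) - (2)(10) + (-5)(-6)
  = 10
M₁₄ = det[[0, 2, -5]; [-2, -3, 2]; [-2, 0, 0]]
  = (0)·((-3)(0) - (2)(0)) - (2)·((-2)(0) - (2)(-2)) + (-5)·((-2)(0) - (-3)(-2))
  = (0)(0) - (2)(4) + (-5)(-6)
  = 22

det(A) = (-2)(44) - (-1)(30) + (-1)(10) - (-1)(22) = -46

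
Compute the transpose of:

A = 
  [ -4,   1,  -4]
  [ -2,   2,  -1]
Aᵀ = 
  [ -4,  -2]
  [  1,   2]
  [ -4,  -1]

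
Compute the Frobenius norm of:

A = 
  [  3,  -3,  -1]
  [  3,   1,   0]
||A||_F = 5.385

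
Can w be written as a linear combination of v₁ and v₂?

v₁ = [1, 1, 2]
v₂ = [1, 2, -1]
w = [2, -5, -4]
No

Form the augmented matrix and row-reduce:
[v₁|v₂|w] = 
  [  1,   1,   2]
  [  1,   2,  -5]
  [  2,  -1,  -4]
R2 → R2 - (1)·R1
R3 → R3 - (2)·R1
R3 → R3 + (3)·R2
REF = 
  [  1,   1,   2]
  [  0,   1,  -7]
  [  0,   0, -29]

Row 3 reads [0 0 | -29], i.e. 0 = -29, so the system is inconsistent and w ∉ span{v₁, v₂}.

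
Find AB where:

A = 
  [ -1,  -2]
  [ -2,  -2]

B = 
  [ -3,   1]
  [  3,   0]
A is 2×2 and B is 2×2, so AB is 2×2. Each entry is (row of A)·(column of B):
AB[1,1] = (-1)(-3) + (-2)(3) = -3
AB[1,2] = (-1)(1) + (-2)(0) = -1
AB[2,1] = (-2)(-3) + (-2)(3) = 0
AB[2,2] = (-2)(1) + (-2)(0) = -2

AB = 
  [ -3,  -1]
  [  0,  -2]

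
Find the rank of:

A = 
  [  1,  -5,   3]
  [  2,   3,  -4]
rank(A) = 2

Row reduce:
R2 → R2 - (2)·R1
REF = 
  [  1,  -5,   3]
  [  0,  13, -10]
Pivot columns: 1, 2 → 2 pivots.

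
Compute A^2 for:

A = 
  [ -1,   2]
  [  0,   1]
A² = A·A:
A²[1,1] = (-1)(-1) + (2)(0) = 1
A²[1,2] = (-1)(2) + (2)(1) = 0
A²[2,1] = (0)(-1) + (1)(0) = 0
A²[2,2] = (0)(2) + (1)(1) = 1
A² = 
  [  1,   0]
  [  0,   1]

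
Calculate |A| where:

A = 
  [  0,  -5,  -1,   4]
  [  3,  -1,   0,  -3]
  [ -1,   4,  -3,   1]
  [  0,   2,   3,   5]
-484

Cofactor expansion along row 1: det(A) = a₁₁M₁₁ - a₁₂M₁₂ + a₁₃M₁₃ - a₁₄M₁₄

M₁₁ = det[[-1, 0, -3]; [4, -3, 1]; [2, 3, 5]]
  = (-1)·((-3)(5) - (1)(3)) - (0)·((4)(5) - (1)(2)) + (-3)·((4)(3) - (-3)(2))
  = (-1)(-18) - (0)(18) + (-3)(18)
  = -36
M₁₂ = det[[3, 0, -3]; [-1, -3, 1]; [0, 3, 5]]
  = (3)·((-3)(5) - (1)(3)) - (0)·((-1)(5) - (1)(0)) + (-3)·((-1)(3) - (-3)(0))
  = (3)(-18) - (0)(-5) + (-3)(-3)
  = -45
M₁₃ = det[[3, -1, -3]; [-1, 4, 1]; [0, 2, 5]]
  = (3)·((4)(5) - (1)(2)) - (-1)·((-1)(5) - (1)(0)) + (-3)·((-1)(2) - (4)(0))
  = (3)(18) - (-1)(-5) + (-3)(-2)
  = 55
M₁₄ = det[[3, -1, 0]; [-1, 4, -3]; [0, 2, 3]]
  = (3)·((4)(3) - (-3)(2)) - (-1)·((-1)(3) - (-3)(0)) + (0)·((-1)(2) - (4)(0))
  = (3)(18) - (-1)(-3) + (0)(-2)
  = 51

det(A) = (0)(-36) - (-5)(-45) + (-1)(55) - (4)(51) = -484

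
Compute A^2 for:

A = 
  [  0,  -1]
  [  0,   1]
A² = A·A:
A²[1,1] = (0)(0) + (-1)(0) = 0
A²[1,2] = (0)(-1) + (-1)(1) = -1
A²[2,1] = (0)(0) + (1)(0) = 0
A²[2,2] = (0)(-1) + (1)(1) = 1
A² = 
  [  0,  -1]
  [  0,   1]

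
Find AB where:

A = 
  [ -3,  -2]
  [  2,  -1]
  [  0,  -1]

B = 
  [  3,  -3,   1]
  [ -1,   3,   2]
AB = 
  [ -7,   3,  -7]
  [  7,  -9,   0]
  [  1,  -3,  -2]

A is 3×2 and B is 2×3, so AB is 3×3. Each entry is (row of A)·(column of B):
AB[1,1] = (-3)(3) + (-2)(-1) = -7
AB[1,2] = (-3)(-3) + (-2)(3) = 3
AB[1,3] = (-3)(1) + (-2)(2) = -7
AB[2,1] = (2)(3) + (-1)(-1) = 7
AB[2,2] = (2)(-3) + (-1)(3) = -9
AB[2,3] = (2)(1) + (-1)(2) = 0
AB[3,1] = (0)(3) + (-1)(-1) = 1
AB[3,2] = (0)(-3) + (-1)(3) = -3
AB[3,3] = (0)(1) + (-1)(2) = -2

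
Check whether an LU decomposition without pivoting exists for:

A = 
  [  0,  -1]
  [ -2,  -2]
No.
A[1,1] = 0 but A[2,1] = -2 ≠ 0. Any LU with L unit lower triangular has (LU)[1,1] = U[1,1] and (LU)[2,1] = L[2,1]·U[1,1]; matching A forces U[1,1] = 0, which then forces (LU)[2,1] = 0 ≠ -2. A row swap (pivoting) is required.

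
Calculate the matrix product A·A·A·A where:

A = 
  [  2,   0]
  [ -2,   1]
A² = A·A:
A²[1,1] = (2)(2) + (0)(-2) = 4
A²[1,2] = (2)(0) + (0)(1) = 0
A²[2,1] = (-2)(2) + (1)(-2) = -6
A²[2,2] = (-2)(0) + (1)(1) = 1
A² = 
  [  4,   0]
  [ -6,   1]

A^3 = A^2·A:
A^3[1,1] = (4)(2) + (0)(-2) = 8
A^3[1,2] = (4)(0) + (0)(1) = 0
A^3[2,1] = (-6)(2) + (1)(-2) = -14
A^3[2,2] = (-6)(0) + (1)(1) = 1
A^3 = 
  [  8,   0]
  [-14,   1]

A^4 = A^3·A:
A^4[1,1] = (8)(2) + (0)(-2) = 16
A^4[1,2] = (8)(0) + (0)(1) = 0
A^4[2,1] = (-14)(2) + (1)(-2) = -30
A^4[2,2] = (-14)(0) + (1)(1) = 1
A^4 = 
  [ 16,   0]
  [-30,   1]

Therefore
A^4 = 
  [ 16,   0]
  [-30,   1]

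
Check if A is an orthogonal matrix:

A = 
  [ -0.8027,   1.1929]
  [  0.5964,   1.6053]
No

AᵀA = 
  [  1,  -0.0001]
  [ -0.0001,   4]
≠ I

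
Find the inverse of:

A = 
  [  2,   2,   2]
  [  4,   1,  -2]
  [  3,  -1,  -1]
det(A) = (2)·((1)(-1) - (-2)(-1)) - (2)·((4)(-1) - (-2)(3)) + (2)·((4)(-1) - (1)(3))
  = (2)(-3) - (2)(2) + (2)(-7)
  = -24
det(A) = -24 ≠ 0, so A is invertible.

Cofactors Cᵢⱼ = (-1)ⁱ⁺ʲ·Mᵢⱼ:
C = 
  [ -3,  -2,  -7]
  [  0,  -8,   8]
  [ -6,  12,  -6]

adj(A) = Cᵀ:
adj(A) = 
  [ -3,   0,  -6]
  [ -2,  -8,  12]
  [ -7,   8,  -6]

A⁻¹ = (-1/24) · adj(A):
A⁻¹ = 
  [ 1/8,    0,  1/4]
  [1/12,  1/3, -1/2]
  [7/24, -1/3,  1/4]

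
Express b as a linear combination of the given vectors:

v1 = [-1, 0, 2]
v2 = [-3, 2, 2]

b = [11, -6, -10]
c1 = -2, c2 = -3

b = -2·v1 + -3·v2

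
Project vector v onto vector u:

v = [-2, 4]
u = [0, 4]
proj_u(v) = [0, 4]

v·u = (-2)(0) + (4)(4) = 16
u·u = (0)² + (4)² = 16
proj_u(v) = (v·u / u·u) × u = (16/16) × u = (1) × u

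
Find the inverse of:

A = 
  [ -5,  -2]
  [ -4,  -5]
det(A) = (-5)(-5) - (-2)(-4) = 17
For a 2×2 matrix, A⁻¹ = (1/det(A)) · [[d, -b], [-c, a]]
    = (1/17) · [[-5, 2], [4, -5]]

A⁻¹ = 
  [-5/17,  2/17]
  [ 4/17, -5/17]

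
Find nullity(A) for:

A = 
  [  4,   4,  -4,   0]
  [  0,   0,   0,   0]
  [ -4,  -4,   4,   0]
nullity(A) = 3

Row reduce:
R3 → R3 + (1)·R1
REF = 
  [  4,   4,  -4,   0]
  [  0,   0,   0,   0]
  [  0,   0,   0,   0]
Pivot columns: 1 → 1 pivot.
rank(A) = 1, so nullity(A) = 4 - 1 = 3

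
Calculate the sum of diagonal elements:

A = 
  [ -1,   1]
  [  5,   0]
-1

tr(A) = -1 + 0 = -1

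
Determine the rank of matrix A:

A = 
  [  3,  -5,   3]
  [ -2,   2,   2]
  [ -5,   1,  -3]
Row reduce:
R2 → R2 + (2/3)·R1
R3 → R3 + (5/3)·R1
R3 → R3 - (11/2)·R2
REF = 
  [   3,   -5,    3]
  [   0, -4/3,    4]
  [   0,    0,  -20]
Pivot columns: 1, 2, 3 → 3 pivots.

rank(A) = 3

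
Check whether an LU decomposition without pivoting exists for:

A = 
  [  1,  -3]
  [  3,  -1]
Yes.
A[1,1] = 1 ≠ 0, so Gaussian elimination proceeds without a row swap: multiplier ℓ₂₁ = (3)/(1) = 3, and U[2,2] = -1 - (3)(-3) = 8.
L = 
  [  1,   0]
  [  3,   1]
U = 
  [  1,  -3]
  [  0,   8]
Check row 2 of LU: [(3)(1), (3)(-3) + 8] = [3, -1] = row 2 of A ✓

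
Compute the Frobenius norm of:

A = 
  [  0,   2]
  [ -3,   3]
||A||_F = 4.69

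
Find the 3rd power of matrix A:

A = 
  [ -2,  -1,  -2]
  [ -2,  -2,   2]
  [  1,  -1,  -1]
A² = A·A:
A²[1,1] = (-2)(-2) + (-1)(-2) + (-2)(1) = 4
A²[1,2] = (-2)(-1) + (-1)(-2) + (-2)(-1) = 6
A²[1,3] = (-2)(-2) + (-1)(2) + (-2)(-1) = 4
A²[2,1] = (-2)(-2) + (-2)(-2) + (2)(1) = 10
A²[2,2] = (-2)(-1) + (-2)(-2) + (2)(-1) = 4
A²[2,3] = (-2)(-2) + (-2)(2) + (2)(-1) = -2
A²[3,1] = (1)(-2) + (-1)(-2) + (-1)(1) = -1
A²[3,2] = (1)(-1) + (-1)(-2) + (-1)(-1) = 2
A²[3,3] = (1)(-2) + (-1)(2) + (-1)(-1) = -3
A² = 
  [  4,   6,   4]
  [ 10,   4,  -2]
  [ -1,   2,  -3]

A^3 = A^2·A:
A^3[1,1] = (4)(-2) + (6)(-2) + (4)(1) = -16
A^3[1,2] = (4)(-1) + (6)(-2) + (4)(-1) = -20
A^3[1,3] = (4)(-2) + (6)(2) + (4)(-1) = 0
A^3[2,1] = (10)(-2) + (4)(-2) + (-2)(1) = -30
A^3[2,2] = (10)(-1) + (4)(-2) + (-2)(-1) = -16
A^3[2,3] = (10)(-2) + (4)(2) + (-2)(-1) = -10
A^3[3,1] = (-1)(-2) + (2)(-2) + (-3)(1) = -5
A^3[3,2] = (-1)(-1) + (2)(-2) + (-3)(-1) = 0
A^3[3,3] = (-1)(-2) + (2)(2) + (-3)(-1) = 9
A^3 = 
  [-16, -20,   0]
  [-30, -16, -10]
  [ -5,   0,   9]

Therefore
A^3 = 
  [-16, -20,   0]
  [-30, -16, -10]
  [ -5,   0,   9]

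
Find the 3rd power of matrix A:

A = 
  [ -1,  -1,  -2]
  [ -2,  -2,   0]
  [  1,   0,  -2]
A^3 = 
  [ -1,  -7, -14]
  [-14, -18, -20]
  [  7,   5,   2]

A² = A·A:
A²[1,1] = (-1)(-1) + (-1)(-2) + (-2)(1) = 1
A²[1,2] = (-1)(-1) + (-1)(-2) + (-2)(0) = 3
A²[1,3] = (-1)(-2) + (-1)(0) + (-2)(-2) = 6
A²[2,1] = (-2)(-1) + (-2)(-2) + (0)(1) = 6
A²[2,2] = (-2)(-1) + (-2)(-2) + (0)(0) = 6
A²[2,3] = (-2)(-2) + (-2)(0) + (0)(-2) = 4
A²[3,1] = (1)(-1) + (0)(-2) + (-2)(1) = -3
A²[3,2] = (1)(-1) + (0)(-2) + (-2)(0) = -1
A²[3,3] = (1)(-2) + (0)(0) + (-2)(-2) = 2
A² = 
  [  1,   3,   6]
  [  6,   6,   4]
  [ -3,  -1,   2]

A^3 = A^2·A:
A^3[1,1] = (1)(-1) + (3)(-2) + (6)(1) = -1
A^3[1,2] = (1)(-1) + (3)(-2) + (6)(0) = -7
A^3[1,3] = (1)(-2) + (3)(0) + (6)(-2) = -14
A^3[2,1] = (6)(-1) + (6)(-2) + (4)(1) = -14
A^3[2,2] = (6)(-1) + (6)(-2) + (4)(0) = -18
A^3[2,3] = (6)(-2) + (6)(0) + (4)(-2) = -20
A^3[3,1] = (-3)(-1) + (-1)(-2) + (2)(1) = 7
A^3[3,2] = (-3)(-1) + (-1)(-2) + (2)(0) = 5
A^3[3,3] = (-3)(-2) + (-1)(0) + (2)(-2) = 2
A^3 = 
  [ -1,  -7, -14]
  [-14, -18, -20]
  [  7,   5,   2]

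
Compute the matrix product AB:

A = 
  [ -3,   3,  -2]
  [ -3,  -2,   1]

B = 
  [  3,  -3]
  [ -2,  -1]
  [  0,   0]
AB = 
  [-15,   6]
  [ -5,  11]

A is 2×3 and B is 3×2, so AB is 2×2. Each entry is (row of A)·(column of B):
AB[1,1] = (-3)(3) + (3)(-2) + (-2)(0) = -15
AB[1,2] = (-3)(-3) + (3)(-1) + (-2)(0) = 6
AB[2,1] = (-3)(3) + (-2)(-2) + (1)(0) = -5
AB[2,2] = (-3)(-3) + (-2)(-1) + (1)(0) = 11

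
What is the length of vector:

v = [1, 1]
1.414

||v||₂ = √((1)² + (1)²) = √2 = 1.414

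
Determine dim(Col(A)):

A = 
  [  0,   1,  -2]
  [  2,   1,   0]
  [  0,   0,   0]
dim(Col(A)) = 2

Row reduce:
Swap R1 ↔ R2
REF = 
  [  2,   1,   0]
  [  0,   1,  -2]
  [  0,   0,   0]
Pivot columns: 1, 2 → 2 pivots.
dim(Col(A)) = number of pivot columns = 2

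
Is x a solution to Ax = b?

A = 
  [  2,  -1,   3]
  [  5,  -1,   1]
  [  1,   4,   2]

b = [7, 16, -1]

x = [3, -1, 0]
Yes

Ax = [7, 16, -1] = b ✓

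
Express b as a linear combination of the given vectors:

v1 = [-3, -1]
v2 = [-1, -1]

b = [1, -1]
c1 = -1, c2 = 2

b = -1·v1 + 2·v2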